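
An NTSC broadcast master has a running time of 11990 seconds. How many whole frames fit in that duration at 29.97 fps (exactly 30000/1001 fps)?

Frames = 11990 × 30000/1001 = 32700000/91 ≈ 359340.6593.
Complete frames: 359340.

359340 frames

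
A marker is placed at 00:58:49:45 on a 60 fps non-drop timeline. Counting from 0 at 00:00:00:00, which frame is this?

211785

Total seconds to the label: (0 × 3600 + 58 × 60 + 49) = 3529.
Frame index = 3529 × 60 + 45 = 211785.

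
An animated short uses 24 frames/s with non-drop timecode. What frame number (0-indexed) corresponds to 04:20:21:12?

374916

Total seconds to the label: (4 × 3600 + 20 × 60 + 21) = 15621.
Frame index = 15621 × 24 + 12 = 374916.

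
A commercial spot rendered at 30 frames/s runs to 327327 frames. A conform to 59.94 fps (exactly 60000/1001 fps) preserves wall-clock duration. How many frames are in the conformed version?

654000 frames

Target frames = source frames × (target rate / source rate) = 327327 × (60000/1001)/(30) = 327327 × 2000/1001 = 654000.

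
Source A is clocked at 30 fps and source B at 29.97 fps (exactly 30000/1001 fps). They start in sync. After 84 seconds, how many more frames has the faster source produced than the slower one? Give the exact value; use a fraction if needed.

360/143 frames

A emits 30 × 84 = 2520 frames; B emits 30000/1001 × 84 = 360000/143.
Difference = 360/143 frames (≈ 2.5175); B is behind A.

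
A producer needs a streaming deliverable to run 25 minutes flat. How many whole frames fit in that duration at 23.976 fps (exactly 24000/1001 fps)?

25 min = 1500 s.
Frames = 1500 × 24000/1001 = 36000000/1001 ≈ 35964.0360.
Complete frames: 35964.

35964 frames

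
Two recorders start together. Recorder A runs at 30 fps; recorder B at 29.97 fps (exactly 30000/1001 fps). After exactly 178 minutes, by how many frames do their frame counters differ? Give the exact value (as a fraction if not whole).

178 min = 10680 s.
A emits 30 × 10680 = 320400 frames; B emits 30000/1001 × 10680 = 320400000/1001.
Difference = 320400/1001 frames (≈ 320.0799); B is behind A.

320400/1001 frames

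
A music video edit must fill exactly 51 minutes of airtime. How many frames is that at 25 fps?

76500 frames

51 min = 3060 s.
Frames = 3060 × 25 = 76500.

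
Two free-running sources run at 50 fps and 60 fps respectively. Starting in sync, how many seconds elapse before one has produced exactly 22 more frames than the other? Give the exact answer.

The gap grows by |60 − 50| = 10 frames per second.
Time for a 22-frame gap: 22 ÷ (10) = 2.2 s.

2.2 seconds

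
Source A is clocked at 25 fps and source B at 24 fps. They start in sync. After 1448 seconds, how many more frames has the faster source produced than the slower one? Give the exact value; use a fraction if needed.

A emits 25 × 1448 = 36200 frames; B emits 24 × 1448 = 34752.
Difference = 1448 frames; B is behind A.

1448 frames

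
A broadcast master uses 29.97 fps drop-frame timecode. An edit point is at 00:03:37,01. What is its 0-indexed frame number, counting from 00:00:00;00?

6505

As if non-drop at 30 labels/s: (0 × 3600 + 3 × 60 + 37) × 30 + 1 = 6511.
Minute boundaries passed: 3; those not divisible by 10: 3 − 0 = 3; dropped labels = 2 × 3 = 6.
Actual frame index = 6511 − 6 = 6505.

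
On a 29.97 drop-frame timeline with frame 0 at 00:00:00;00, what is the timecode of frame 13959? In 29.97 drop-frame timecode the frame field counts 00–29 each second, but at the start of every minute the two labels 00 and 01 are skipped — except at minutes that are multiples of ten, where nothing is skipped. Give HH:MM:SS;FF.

Ten DF minutes hold 17982 frames, so frame 13959 lies in block 0 (frames 0–17981) with 13959 frames into that block.
The block's first minute is 1800 frames and the rest 1798 each; 13959 frames reaches minute 7, so 0 × 18 + 7 × 2 = 14 labels have been skipped so far.
Adding those back, label number 13959 + 14 = 13973 at 30 labels/s is 465 s + 23 f = 0 h 7 min 45 s frame 23, i.e. 00:07:45;23.

00:07:45;23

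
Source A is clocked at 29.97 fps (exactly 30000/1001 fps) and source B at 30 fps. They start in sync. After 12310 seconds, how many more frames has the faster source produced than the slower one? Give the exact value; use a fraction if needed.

369300/1001 frames

A emits 30000/1001 × 12310 = 369300000/1001 frames; B emits 30 × 12310 = 369300.
Difference = 369300/1001 frames (≈ 368.9311); B is ahead of A.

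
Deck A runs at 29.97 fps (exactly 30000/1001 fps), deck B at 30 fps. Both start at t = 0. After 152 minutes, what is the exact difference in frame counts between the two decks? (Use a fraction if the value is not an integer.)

273600/1001 frames

152 min = 9120 s.
A emits 30000/1001 × 9120 = 273600000/1001 frames; B emits 30 × 9120 = 273600.
Difference = 273600/1001 frames (≈ 273.3267); B is ahead of A.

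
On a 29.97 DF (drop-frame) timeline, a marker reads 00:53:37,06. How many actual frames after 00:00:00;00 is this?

96420

Complete 10-minute blocks: 5, each 17982 frames → 89910.
Remaining 3 whole minutes in the current block: 1800 + 2 × 1798 = 5396 frames.
Within the current minute: 37 × 30 + 6 − 2 = 1114 (labels ;00/;01 skipped at this minute). Total = 89910 + 5396 + 1114 = 96420.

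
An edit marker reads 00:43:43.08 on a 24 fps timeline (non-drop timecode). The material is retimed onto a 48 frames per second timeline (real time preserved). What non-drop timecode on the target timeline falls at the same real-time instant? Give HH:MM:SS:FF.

Source frame index: (0×3600 + 43×60 + 43) × 24 + 8 = 62960.
Real time: 62960 / (24) = 7870/3 s.
Target frame: (7870/3) × (48) = 125920.
At 48 labels/s: frame 125920 → 00:43:43:16.

00:43:43:16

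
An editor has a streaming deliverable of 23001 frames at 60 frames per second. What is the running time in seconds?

383.35 seconds

Running time = 23001 / (60) = 383.35 s.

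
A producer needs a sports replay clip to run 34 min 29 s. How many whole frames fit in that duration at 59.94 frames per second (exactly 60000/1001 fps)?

124015 frames

34 min 29 s = 2069 s.
Frames = 2069 × 60000/1001 = 124140000/1001 ≈ 124015.9840.
Complete frames: 124015.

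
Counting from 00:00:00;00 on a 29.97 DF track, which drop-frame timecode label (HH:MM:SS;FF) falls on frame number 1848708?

Ten DF minutes hold 17982 frames, so frame 1848708 lies in block 102 (frames 1834164–1852145) with 14544 frames into that block.
The block's first minute is 1800 frames and the rest 1798 each; 14544 frames reaches minute 8, so 102 × 18 + 8 × 2 = 1852 labels have been skipped so far.
Adding those back, label number 1848708 + 1852 = 1850560 at 30 labels/s is 61685 s + 10 f = 17 h 8 min 5 s frame 10, i.e. 17:08:05;10.

17:08:05;10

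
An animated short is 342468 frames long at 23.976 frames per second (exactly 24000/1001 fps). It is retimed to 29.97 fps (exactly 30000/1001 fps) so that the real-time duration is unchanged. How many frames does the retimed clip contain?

428085 frames

Target frames = source frames × (target rate / source rate) = 342468 × (30000/1001)/(24000/1001) = 342468 × 5/4 = 428085.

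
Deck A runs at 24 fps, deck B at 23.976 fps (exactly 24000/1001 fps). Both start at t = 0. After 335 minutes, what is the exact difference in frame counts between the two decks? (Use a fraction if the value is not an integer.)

482400/1001 frames

335 min = 20100 s.
A emits 24 × 20100 = 482400 frames; B emits 24000/1001 × 20100 = 482400000/1001.
Difference = 482400/1001 frames (≈ 481.9181); B is behind A.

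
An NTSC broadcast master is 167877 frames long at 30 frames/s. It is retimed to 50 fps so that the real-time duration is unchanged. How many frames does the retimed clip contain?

279795 frames

Frames at target rate = 167877 × (50) / (30) = 279795.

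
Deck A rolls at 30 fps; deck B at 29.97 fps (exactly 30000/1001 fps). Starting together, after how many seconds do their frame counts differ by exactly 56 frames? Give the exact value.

The gap grows by |30000/1001 − 30| = 30/1001 frames per second.
Time for a 56-frame gap: 56 ÷ (30/1001) = 28028/15 s.

28028/15 seconds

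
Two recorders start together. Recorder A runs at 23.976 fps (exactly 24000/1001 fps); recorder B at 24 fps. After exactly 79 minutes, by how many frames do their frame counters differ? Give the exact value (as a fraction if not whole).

113760/1001 frames

79 min = 4740 s.
A emits 24000/1001 × 4740 = 113760000/1001 frames; B emits 24 × 4740 = 113760.
Difference = 113760/1001 frames (≈ 113.6464); B is ahead of A.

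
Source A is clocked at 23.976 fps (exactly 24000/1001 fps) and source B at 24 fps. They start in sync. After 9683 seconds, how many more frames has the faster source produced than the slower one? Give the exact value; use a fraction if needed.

A emits 24000/1001 × 9683 = 232392000/1001 frames; B emits 24 × 9683 = 232392.
Difference = 232392/1001 frames (≈ 232.1598); B is ahead of A.

232392/1001 frames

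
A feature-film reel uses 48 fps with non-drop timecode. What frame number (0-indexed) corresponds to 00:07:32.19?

Total seconds to the label: (0 × 3600 + 7 × 60 + 32) = 452.
Frame index = 452 × 48 + 19 = 21715.

21715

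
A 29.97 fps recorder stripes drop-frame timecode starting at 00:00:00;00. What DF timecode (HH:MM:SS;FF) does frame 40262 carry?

Ten DF minutes hold 17982 frames, so frame 40262 lies in block 2 (frames 35964–53945) with 4298 frames into that block.
The block's first minute is 1800 frames and the rest 1798 each; 4298 frames reaches minute 2, so 2 × 18 + 2 × 2 = 40 labels have been skipped so far.
Adding those back, label number 40262 + 40 = 40302 at 30 labels/s is 1343 s + 12 f = 0 h 22 min 23 s frame 12, i.e. 00:22:23;12.

00:22:23;12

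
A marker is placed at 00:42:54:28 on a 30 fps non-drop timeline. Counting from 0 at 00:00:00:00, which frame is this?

Total seconds to the label: (0 × 3600 + 42 × 60 + 54) = 2574.
Frame index = 2574 × 30 + 28 = 77248.

frame 77248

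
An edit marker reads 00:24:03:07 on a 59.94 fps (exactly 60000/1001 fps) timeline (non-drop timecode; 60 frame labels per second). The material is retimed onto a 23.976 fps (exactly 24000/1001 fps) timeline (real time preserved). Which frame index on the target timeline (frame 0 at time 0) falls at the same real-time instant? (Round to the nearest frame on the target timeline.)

Source frame index: (0×3600 + 24×60 + 3) × 60 + 7 = 86587.
Real time: 86587 / (60000/1001) = 86673587/60000 s.
Target frame: (86673587/60000) × (24000/1001) = 173174/5 ≈ 34634.800 → 34635.

frame 34635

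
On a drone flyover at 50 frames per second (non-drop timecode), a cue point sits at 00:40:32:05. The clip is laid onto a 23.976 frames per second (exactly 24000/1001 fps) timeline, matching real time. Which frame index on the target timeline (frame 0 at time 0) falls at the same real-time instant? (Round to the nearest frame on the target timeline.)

Source frame index: (0×3600 + 40×60 + 32) × 50 + 5 = 121605.
Real time: 121605 / (50) = 24321/10 s.
Target frame: (24321/10) × (24000/1001) = 5306400/91 ≈ 58312.088 → 58312.

frame 58312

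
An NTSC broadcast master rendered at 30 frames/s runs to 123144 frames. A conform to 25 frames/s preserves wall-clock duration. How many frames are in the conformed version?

102620 frames

Target frames = source frames × (target rate / source rate) = 123144 × (25)/(30) = 123144 × 5/6 = 102620.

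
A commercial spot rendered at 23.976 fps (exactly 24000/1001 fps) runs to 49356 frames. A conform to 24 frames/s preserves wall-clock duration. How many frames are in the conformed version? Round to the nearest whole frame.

Frames at target rate = 49356 × (24) / (24000/1001) = 12351339/250 ≈ 49405.356.
Nearest whole frame: 49405.

49405 frames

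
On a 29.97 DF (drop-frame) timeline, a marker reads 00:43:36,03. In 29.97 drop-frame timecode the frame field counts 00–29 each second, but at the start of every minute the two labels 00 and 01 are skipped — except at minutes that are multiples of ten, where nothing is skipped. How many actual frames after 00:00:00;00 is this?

Complete 10-minute blocks: 4, each 17982 frames → 71928.
Remaining 3 whole minutes in the current block: 1800 + 2 × 1798 = 5396 frames.
Within the current minute: 36 × 30 + 3 − 2 = 1081 (labels ;00/;01 skipped at this minute). Total = 71928 + 5396 + 1081 = 78405.

78405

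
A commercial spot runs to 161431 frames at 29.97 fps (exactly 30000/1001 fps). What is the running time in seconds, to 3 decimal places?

5386.414 seconds

Running time = 161431 × 1001/30000 = 161592431/30000 s ≈ 5386.414 s.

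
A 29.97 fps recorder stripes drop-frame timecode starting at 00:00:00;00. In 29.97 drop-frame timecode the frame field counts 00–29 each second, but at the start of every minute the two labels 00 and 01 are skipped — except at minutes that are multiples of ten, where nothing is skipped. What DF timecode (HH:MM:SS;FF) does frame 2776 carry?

00:01:32;18

Ten DF minutes hold 17982 frames, so frame 2776 lies in block 0 (frames 0–17981) with 2776 frames into that block.
The block's first minute is 1800 frames and the rest 1798 each; 2776 frames reaches minute 1, so 0 × 18 + 1 × 2 = 2 labels have been skipped so far.
Adding those back, label number 2776 + 2 = 2778 at 30 labels/s is 92 s + 18 f = 0 h 1 min 32 s frame 18, i.e. 00:01:32;18.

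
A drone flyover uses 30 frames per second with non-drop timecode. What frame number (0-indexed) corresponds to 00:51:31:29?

Total seconds to the label: (0 × 3600 + 51 × 60 + 31) = 3091.
Frame index = 3091 × 30 + 29 = 92759.

frame 92759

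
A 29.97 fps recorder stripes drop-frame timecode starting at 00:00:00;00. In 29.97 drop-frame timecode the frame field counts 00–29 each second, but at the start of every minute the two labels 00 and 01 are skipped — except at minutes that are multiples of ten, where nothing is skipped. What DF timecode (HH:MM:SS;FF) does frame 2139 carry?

Ten DF minutes hold 17982 frames, so frame 2139 lies in block 0 (frames 0–17981) with 2139 frames into that block.
The block's first minute is 1800 frames and the rest 1798 each; 2139 frames reaches minute 1, so 0 × 18 + 1 × 2 = 2 labels have been skipped so far.
Adding those back, label number 2139 + 2 = 2141 at 30 labels/s is 71 s + 11 f = 0 h 1 min 11 s frame 11, i.e. 00:01:11;11.

00:01:11;11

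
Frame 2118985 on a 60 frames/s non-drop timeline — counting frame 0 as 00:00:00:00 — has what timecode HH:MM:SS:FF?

09:48:36:25

2118985 ÷ 60 = 35316 full seconds, remainder 25 frames.
35316 s = 9 h 48 min 36 s.
Timecode: 09:48:36:25.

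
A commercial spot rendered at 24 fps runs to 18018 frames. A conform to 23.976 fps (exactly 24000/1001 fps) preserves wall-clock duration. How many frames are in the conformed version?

Target frames = source frames × (target rate / source rate) = 18018 × (24000/1001)/(24) = 18018 × 1000/1001 = 18000.

18000 frames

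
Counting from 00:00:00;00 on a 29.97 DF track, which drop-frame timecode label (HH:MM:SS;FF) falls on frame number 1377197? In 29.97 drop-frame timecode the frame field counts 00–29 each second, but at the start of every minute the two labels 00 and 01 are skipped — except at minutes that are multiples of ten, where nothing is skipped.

Each 10-minute DF block holds 10 × 60 × 30 − 9 × 2 = 17982 frames. 1377197 ÷ 17982 → 76 full blocks, remainder 10565.
Within the partial block the first minute is 1800 frames and each further minute 1798, so 5 further minute boundaries passed. Total skipped labels = 18 × 76 + 2 × 5 = 1378.
Non-drop label index = 1377197 + 1378 = 1378575; at 30 labels/s that is 12:45:52:15, i.e. DF 12:45:52;15.

12:45:52;15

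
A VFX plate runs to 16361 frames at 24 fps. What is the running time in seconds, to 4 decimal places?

681.7083 seconds

Running time = 16361 × 1/24 = 16361/24 s ≈ 681.7083 s.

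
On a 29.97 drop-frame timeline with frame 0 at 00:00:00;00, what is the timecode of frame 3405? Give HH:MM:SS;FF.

00:01:53;17

Each 10-minute DF block holds 10 × 60 × 30 − 9 × 2 = 17982 frames. 3405 ÷ 17982 → 0 full blocks, remainder 3405.
Within the partial block the first minute is 1800 frames and each further minute 1798, so 1 further minute boundary passed. Total skipped labels = 18 × 0 + 2 × 1 = 2.
Non-drop label index = 3405 + 2 = 3407; at 30 labels/s that is 00:01:53:17, i.e. DF 00:01:53;17.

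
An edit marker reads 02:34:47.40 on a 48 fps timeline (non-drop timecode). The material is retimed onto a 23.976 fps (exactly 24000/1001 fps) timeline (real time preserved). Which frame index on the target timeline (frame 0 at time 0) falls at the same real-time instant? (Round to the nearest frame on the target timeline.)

frame 222685

Source frame index: (2×3600 + 34×60 + 47) × 48 + 40 = 445816.
Real time: 445816 / (48) = 55727/6 s.
Target frame: (55727/6) × (24000/1001) = 31844000/143 ≈ 222685.315 → 222685.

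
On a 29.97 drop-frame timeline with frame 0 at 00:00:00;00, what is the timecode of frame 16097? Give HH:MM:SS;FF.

00:08:57;03

Each 10-minute DF block holds 10 × 60 × 30 − 9 × 2 = 17982 frames. 16097 ÷ 17982 → 0 full blocks, remainder 16097.
Within the partial block the first minute is 1800 frames and each further minute 1798, so 8 further minute boundaries passed. Total skipped labels = 18 × 0 + 2 × 8 = 16.
Non-drop label index = 16097 + 16 = 16113; at 30 labels/s that is 00:08:57:03, i.e. DF 00:08:57;03.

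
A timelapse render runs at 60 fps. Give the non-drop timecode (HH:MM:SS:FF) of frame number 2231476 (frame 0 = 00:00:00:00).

10:19:51:16

2231476 ÷ 60 = 37191 full seconds, remainder 16 frames.
37191 s = 10 h 19 min 51 s.
Timecode: 10:19:51:16.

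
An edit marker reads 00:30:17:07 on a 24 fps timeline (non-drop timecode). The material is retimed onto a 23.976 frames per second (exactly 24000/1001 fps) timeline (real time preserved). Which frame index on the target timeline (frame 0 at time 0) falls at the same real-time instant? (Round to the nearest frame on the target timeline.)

Source frame index: (0×3600 + 30×60 + 17) × 24 + 7 = 43615.
Real time: 43615 / (24) = 43615/24 s.
Target frame: (43615/24) × (24000/1001) = 305000/7 ≈ 43571.429 → 43571.

frame 43571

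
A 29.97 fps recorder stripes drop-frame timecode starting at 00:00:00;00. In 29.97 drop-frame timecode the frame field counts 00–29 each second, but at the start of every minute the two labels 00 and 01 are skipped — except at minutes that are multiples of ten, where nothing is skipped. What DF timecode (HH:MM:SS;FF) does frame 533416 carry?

04:56:38;10

Ten DF minutes hold 17982 frames, so frame 533416 lies in block 29 (frames 521478–539459) with 11938 frames into that block.
The block's first minute is 1800 frames and the rest 1798 each; 11938 frames reaches minute 6, so 29 × 18 + 6 × 2 = 534 labels have been skipped so far.
Adding those back, label number 533416 + 534 = 533950 at 30 labels/s is 17798 s + 10 f = 4 h 56 min 38 s frame 10, i.e. 04:56:38;10.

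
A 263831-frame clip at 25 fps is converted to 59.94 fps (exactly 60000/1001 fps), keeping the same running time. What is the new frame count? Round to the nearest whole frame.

Frames at target rate = 263831 × (60000/1001) / (25) = 633194400/1001 ≈ 632561.838.
Nearest whole frame: 632562.

632562 frames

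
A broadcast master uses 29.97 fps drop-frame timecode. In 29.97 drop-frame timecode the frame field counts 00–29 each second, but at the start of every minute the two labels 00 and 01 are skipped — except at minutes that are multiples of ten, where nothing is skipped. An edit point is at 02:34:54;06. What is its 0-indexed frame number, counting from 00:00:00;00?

Complete 10-minute blocks: 15, each 17982 frames → 269730.
Remaining 4 whole minutes in the current block: 1800 + 3 × 1798 = 7194 frames.
Within the current minute: 54 × 30 + 6 − 2 = 1624 (labels ;00/;01 skipped at this minute). Total = 269730 + 7194 + 1624 = 278548.

278548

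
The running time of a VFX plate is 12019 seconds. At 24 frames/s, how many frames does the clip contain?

Frames = 12019 × 24 = 288456.

288456 frames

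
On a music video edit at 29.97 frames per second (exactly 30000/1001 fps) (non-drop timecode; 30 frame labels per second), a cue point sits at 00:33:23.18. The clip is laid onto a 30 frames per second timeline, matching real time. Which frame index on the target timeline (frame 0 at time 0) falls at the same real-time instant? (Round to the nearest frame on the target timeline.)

frame 60168

Source frame index: (0×3600 + 33×60 + 23) × 30 + 18 = 60108.
Real time: 60108 / (30000/1001) = 5014009/2500 s.
Target frame: (5014009/2500) × (30) = 15042027/250 ≈ 60168.108 → 60168.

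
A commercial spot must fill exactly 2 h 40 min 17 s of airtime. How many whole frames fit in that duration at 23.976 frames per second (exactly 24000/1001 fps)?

230577 frames

2 h 40 min 17 s = 9617 s.
Frames = 9617 × 24000/1001 = 230808000/1001 ≈ 230577.4226.
Complete frames: 230577.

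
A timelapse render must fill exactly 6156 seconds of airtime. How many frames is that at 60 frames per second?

Frames = 6156 × 60 = 369360.

369360 frames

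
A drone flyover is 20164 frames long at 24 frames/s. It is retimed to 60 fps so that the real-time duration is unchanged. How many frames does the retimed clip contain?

Target frames = source frames × (target rate / source rate) = 20164 × (60)/(24) = 20164 × 5/2 = 50410.

50410 frames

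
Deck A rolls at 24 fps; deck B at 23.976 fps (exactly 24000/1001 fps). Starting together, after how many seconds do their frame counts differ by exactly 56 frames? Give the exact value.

The gap grows by |24000/1001 − 24| = 24/1001 frames per second.
Time for a 56-frame gap: 56 ÷ (24/1001) = 7007/3 s.

7007/3 seconds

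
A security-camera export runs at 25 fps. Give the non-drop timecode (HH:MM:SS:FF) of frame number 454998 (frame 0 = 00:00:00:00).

454998 ÷ 25 = 18199 full seconds, remainder 23 frames.
18199 s = 5 h 3 min 19 s.
Timecode: 05:03:19:23.

05:03:19:23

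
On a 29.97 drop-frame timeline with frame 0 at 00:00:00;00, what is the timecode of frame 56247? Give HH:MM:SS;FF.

Each 10-minute DF block holds 10 × 60 × 30 − 9 × 2 = 17982 frames. 56247 ÷ 17982 → 3 full blocks, remainder 2301.
Within the partial block the first minute is 1800 frames and each further minute 1798, so 1 further minute boundary passed. Total skipped labels = 18 × 3 + 2 × 1 = 56.
Non-drop label index = 56247 + 56 = 56303; at 30 labels/s that is 00:31:16:23, i.e. DF 00:31:16;23.

00:31:16;23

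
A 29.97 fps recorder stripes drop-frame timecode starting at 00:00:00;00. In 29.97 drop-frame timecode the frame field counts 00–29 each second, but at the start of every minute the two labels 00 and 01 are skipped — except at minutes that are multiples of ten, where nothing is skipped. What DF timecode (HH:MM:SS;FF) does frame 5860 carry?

00:03:15;16

Each 10-minute DF block holds 10 × 60 × 30 − 9 × 2 = 17982 frames. 5860 ÷ 17982 → 0 full blocks, remainder 5860.
Within the partial block the first minute is 1800 frames and each further minute 1798, so 3 further minute boundaries passed. Total skipped labels = 18 × 0 + 2 × 3 = 6.
Non-drop label index = 5860 + 6 = 5866; at 30 labels/s that is 00:03:15:16, i.e. DF 00:03:15;16.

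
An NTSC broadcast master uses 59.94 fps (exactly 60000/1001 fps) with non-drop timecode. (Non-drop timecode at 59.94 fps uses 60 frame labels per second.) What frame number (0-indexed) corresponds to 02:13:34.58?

480898

Total seconds to the label: (2 × 3600 + 13 × 60 + 34) = 8014.
Frame index = 8014 × 60 + 58 = 480898.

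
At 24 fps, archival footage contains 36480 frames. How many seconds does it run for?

Running time = 36480 / (24) = 1520 s.

1520 seconds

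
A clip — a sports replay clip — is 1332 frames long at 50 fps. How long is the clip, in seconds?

Running time = 1332 / (50) = 26.64 s.

26.64 seconds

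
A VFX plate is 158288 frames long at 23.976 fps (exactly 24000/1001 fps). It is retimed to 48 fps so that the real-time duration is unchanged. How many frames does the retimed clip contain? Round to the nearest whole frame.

Frames at target rate = 158288 × (48) / (24000/1001) = 39611572/125 ≈ 316892.576.
Nearest whole frame: 316893.

316893 frames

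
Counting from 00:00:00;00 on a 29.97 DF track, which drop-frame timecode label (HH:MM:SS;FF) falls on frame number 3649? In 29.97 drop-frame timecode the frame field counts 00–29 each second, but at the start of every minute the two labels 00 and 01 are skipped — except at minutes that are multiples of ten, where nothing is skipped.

00:02:01;23

Each 10-minute DF block holds 10 × 60 × 30 − 9 × 2 = 17982 frames. 3649 ÷ 17982 → 0 full blocks, remainder 3649.
Within the partial block the first minute is 1800 frames and each further minute 1798, so 2 further minute boundaries passed. Total skipped labels = 18 × 0 + 2 × 2 = 4.
Non-drop label index = 3649 + 4 = 3653; at 30 labels/s that is 00:02:01:23, i.e. DF 00:02:01;23.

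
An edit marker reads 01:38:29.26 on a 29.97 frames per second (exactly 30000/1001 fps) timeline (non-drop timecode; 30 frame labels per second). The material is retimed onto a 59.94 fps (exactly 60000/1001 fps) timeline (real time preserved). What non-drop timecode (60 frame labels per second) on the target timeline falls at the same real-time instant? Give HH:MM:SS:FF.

Source frame index: (1×3600 + 38×60 + 29) × 30 + 26 = 177296.
Real time: 177296 / (30000/1001) = 11092081/1875 s.
Target frame: (11092081/1875) × (60000/1001) = 354592.
At 60 labels/s: frame 354592 → 01:38:29:52.

01:38:29:52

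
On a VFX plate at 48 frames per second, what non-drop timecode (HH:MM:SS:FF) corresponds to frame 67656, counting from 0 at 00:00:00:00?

67656 ÷ 48 = 1409 full seconds, remainder 24 frames.
1409 s = 0 h 23 min 29 s.
Timecode: 00:23:29:24.

00:23:29:24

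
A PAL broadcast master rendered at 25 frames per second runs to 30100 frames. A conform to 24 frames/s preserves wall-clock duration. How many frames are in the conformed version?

Target frames = source frames × (target rate / source rate) = 30100 × (24)/(25) = 30100 × 24/25 = 28896.

28896 frames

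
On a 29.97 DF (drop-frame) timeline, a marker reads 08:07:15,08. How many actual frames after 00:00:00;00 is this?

876180

As if non-drop at 30 labels/s: (8 × 3600 + 7 × 60 + 15) × 30 + 8 = 877058.
Minute boundaries passed: 487; those not divisible by 10: 487 − 48 = 439; dropped labels = 2 × 439 = 878.
Actual frame index = 877058 − 878 = 876180.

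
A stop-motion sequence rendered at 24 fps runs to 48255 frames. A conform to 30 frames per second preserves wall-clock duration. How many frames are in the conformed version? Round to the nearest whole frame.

Frames at target rate = 48255 × (30) / (24) = 241275/4 ≈ 60318.750.
Nearest whole frame: 60319.

60319 frames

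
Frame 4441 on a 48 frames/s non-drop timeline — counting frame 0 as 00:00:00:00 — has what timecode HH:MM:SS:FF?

00:01:32:25

4441 ÷ 48 = 92 full seconds, remainder 25 frames.
92 s = 0 h 1 min 32 s.
Timecode: 00:01:32:25.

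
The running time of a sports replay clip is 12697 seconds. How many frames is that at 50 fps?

Frames = 12697 × 50 = 634850.

634850 frames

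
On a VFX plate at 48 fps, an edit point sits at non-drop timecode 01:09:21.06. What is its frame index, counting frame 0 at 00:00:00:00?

Total seconds to the label: (1 × 3600 + 9 × 60 + 21) = 4161.
Frame index = 4161 × 48 + 6 = 199734.

frame 199734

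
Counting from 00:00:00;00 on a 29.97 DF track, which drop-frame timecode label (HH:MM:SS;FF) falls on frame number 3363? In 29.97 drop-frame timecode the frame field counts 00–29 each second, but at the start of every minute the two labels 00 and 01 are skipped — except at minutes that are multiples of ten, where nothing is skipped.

Ten DF minutes hold 17982 frames, so frame 3363 lies in block 0 (frames 0–17981) with 3363 frames into that block.
The block's first minute is 1800 frames and the rest 1798 each; 3363 frames reaches minute 1, so 0 × 18 + 1 × 2 = 2 labels have been skipped so far.
Adding those back, label number 3363 + 2 = 3365 at 30 labels/s is 112 s + 5 f = 0 h 1 min 52 s frame 5, i.e. 00:01:52;05.

00:01:52;05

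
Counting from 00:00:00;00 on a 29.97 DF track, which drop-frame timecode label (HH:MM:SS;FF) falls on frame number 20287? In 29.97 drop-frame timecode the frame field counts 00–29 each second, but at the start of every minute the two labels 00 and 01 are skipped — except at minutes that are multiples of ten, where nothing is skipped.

Ten DF minutes hold 17982 frames, so frame 20287 lies in block 1 (frames 17982–35963) with 2305 frames into that block.
The block's first minute is 1800 frames and the rest 1798 each; 2305 frames reaches minute 1, so 1 × 18 + 1 × 2 = 20 labels have been skipped so far.
Adding those back, label number 20287 + 20 = 20307 at 30 labels/s is 676 s + 27 f = 0 h 11 min 16 s frame 27, i.e. 00:11:16;27.

00:11:16;27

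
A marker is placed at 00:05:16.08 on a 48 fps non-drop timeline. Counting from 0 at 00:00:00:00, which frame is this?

Total seconds to the label: (0 × 3600 + 5 × 60 + 16) = 316.
Frame index = 316 × 48 + 8 = 15176.

15176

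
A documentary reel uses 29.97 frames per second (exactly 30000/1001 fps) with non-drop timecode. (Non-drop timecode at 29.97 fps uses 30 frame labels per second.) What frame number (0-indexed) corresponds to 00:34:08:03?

frame 61443

Total seconds to the label: (0 × 3600 + 34 × 60 + 8) = 2048.
Frame index = 2048 × 30 + 3 = 61443.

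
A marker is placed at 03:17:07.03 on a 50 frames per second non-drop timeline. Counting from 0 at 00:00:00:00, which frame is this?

591353

Total seconds to the label: (3 × 3600 + 17 × 60 + 7) = 11827.
Frame index = 11827 × 50 + 3 = 591353.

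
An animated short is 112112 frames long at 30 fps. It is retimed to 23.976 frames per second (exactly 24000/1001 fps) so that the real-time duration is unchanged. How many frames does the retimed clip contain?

89600 frames

Target frames = source frames × (target rate / source rate) = 112112 × (24000/1001)/(30) = 112112 × 800/1001 = 89600.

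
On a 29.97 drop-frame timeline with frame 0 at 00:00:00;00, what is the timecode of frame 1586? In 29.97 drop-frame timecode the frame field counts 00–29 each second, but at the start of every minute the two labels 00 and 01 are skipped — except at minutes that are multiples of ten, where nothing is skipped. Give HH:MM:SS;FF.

00:00:52;26

Ten DF minutes hold 17982 frames, so frame 1586 lies in block 0 (frames 0–17981) with 1586 frames into that block.
The block's first minute is 1800 frames and the rest 1798 each; 1586 frames reaches minute 0, so 0 × 18 + 0 × 2 = 0 labels have been skipped so far.
Adding those back, label number 1586 + 0 = 1586 at 30 labels/s is 52 s + 26 f = 0 h 0 min 52 s frame 26, i.e. 00:00:52;26.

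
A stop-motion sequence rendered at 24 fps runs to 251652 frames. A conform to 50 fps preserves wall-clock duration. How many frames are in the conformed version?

Target frames = source frames × (target rate / source rate) = 251652 × (50)/(24) = 251652 × 25/12 = 524275.

524275 frames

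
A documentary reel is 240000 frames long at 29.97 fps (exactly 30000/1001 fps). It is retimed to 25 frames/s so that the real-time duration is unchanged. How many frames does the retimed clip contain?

200200 frames

Target frames = source frames × (target rate / source rate) = 240000 × (25)/(30000/1001) = 240000 × 1001/1200 = 200200.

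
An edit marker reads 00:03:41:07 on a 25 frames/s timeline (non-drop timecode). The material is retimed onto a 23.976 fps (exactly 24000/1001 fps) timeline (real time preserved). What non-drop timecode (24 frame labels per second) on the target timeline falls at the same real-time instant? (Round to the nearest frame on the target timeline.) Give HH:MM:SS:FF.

Source frame index: (0×3600 + 3×60 + 41) × 25 + 7 = 5532.
Real time: 5532 / (25) = 5532/25 s.
Target frame: (5532/25) × (24000/1001) = 5310720/1001 ≈ 5305.415 → 5305.
At 24 labels/s: frame 5305 → 00:03:41:01.

00:03:41:01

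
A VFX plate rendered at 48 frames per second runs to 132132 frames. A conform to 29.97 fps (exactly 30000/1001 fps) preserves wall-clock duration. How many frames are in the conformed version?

82500 frames

Target frames = source frames × (target rate / source rate) = 132132 × (30000/1001)/(48) = 132132 × 625/1001 = 82500.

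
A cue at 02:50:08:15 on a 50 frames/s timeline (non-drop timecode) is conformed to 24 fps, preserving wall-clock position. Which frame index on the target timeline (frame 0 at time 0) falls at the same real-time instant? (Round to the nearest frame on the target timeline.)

Source frame index: (2×3600 + 50×60 + 8) × 50 + 15 = 510415.
Real time: 510415 / (50) = 102083/10 s.
Target frame: (102083/10) × (24) = 1224996/5 ≈ 244999.200 → 244999.

frame 244999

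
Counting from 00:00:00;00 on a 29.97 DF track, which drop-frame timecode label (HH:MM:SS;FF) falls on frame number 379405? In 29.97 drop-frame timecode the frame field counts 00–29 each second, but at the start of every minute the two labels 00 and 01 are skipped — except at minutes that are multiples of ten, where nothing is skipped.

Ten DF minutes hold 17982 frames, so frame 379405 lies in block 21 (frames 377622–395603) with 1783 frames into that block.
The block's first minute is 1800 frames and the rest 1798 each; 1783 frames reaches minute 0, so 21 × 18 + 0 × 2 = 378 labels have been skipped so far.
Adding those back, label number 379405 + 378 = 379783 at 30 labels/s is 12659 s + 13 f = 3 h 30 min 59 s frame 13, i.e. 03:30:59;13.

03:30:59;13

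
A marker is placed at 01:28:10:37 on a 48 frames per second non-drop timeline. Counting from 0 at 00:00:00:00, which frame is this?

Total seconds to the label: (1 × 3600 + 28 × 60 + 10) = 5290.
Frame index = 5290 × 48 + 37 = 253957.

frame 253957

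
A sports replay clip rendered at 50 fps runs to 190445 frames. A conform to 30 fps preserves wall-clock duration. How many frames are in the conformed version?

Target frames = source frames × (target rate / source rate) = 190445 × (30)/(50) = 190445 × 3/5 = 114267.

114267 frames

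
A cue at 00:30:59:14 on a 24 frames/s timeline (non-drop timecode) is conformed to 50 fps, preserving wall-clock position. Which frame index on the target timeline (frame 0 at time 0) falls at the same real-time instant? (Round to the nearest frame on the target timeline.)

frame 92979

Source frame index: (0×3600 + 30×60 + 59) × 24 + 14 = 44630.
Real time: 44630 / (24) = 22315/12 s.
Target frame: (22315/12) × (50) = 557875/6 ≈ 92979.167 → 92979.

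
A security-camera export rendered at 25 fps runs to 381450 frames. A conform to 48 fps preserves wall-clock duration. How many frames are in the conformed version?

Target frames = source frames × (target rate / source rate) = 381450 × (48)/(25) = 381450 × 48/25 = 732384.

732384 frames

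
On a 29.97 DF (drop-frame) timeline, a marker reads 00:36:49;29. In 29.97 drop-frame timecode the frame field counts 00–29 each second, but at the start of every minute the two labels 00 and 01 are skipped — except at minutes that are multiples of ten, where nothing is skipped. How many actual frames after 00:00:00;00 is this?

As if non-drop at 30 labels/s: (0 × 3600 + 36 × 60 + 49) × 30 + 29 = 66299.
Minute boundaries passed: 36; those not divisible by 10: 36 − 3 = 33; dropped labels = 2 × 33 = 66.
Actual frame index = 66299 − 66 = 66233.

66233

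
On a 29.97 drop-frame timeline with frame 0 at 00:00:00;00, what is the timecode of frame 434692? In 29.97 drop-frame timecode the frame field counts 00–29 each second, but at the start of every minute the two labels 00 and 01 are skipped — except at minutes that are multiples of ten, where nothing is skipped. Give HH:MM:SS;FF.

Ten DF minutes hold 17982 frames, so frame 434692 lies in block 24 (frames 431568–449549) with 3124 frames into that block.
The block's first minute is 1800 frames and the rest 1798 each; 3124 frames reaches minute 1, so 24 × 18 + 1 × 2 = 434 labels have been skipped so far.
Adding those back, label number 434692 + 434 = 435126 at 30 labels/s is 14504 s + 6 f = 4 h 1 min 44 s frame 6, i.e. 04:01:44;06.

04:01:44;06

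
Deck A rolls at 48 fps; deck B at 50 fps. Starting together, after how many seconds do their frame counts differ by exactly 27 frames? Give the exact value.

The gap grows by |50 − 48| = 2 frames per second.
Time for a 27-frame gap: 27 ÷ (2) = 13.5 s.

13.5 seconds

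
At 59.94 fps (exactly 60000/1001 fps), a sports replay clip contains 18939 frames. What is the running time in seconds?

315.96565 seconds

Running time = 18939 / (60000/1001) = 315.96565 s.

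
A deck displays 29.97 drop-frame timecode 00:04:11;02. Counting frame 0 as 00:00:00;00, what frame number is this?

As if non-drop at 30 labels/s: (0 × 3600 + 4 × 60 + 11) × 30 + 2 = 7532.
Minute boundaries passed: 4; those not divisible by 10: 4 − 0 = 4; dropped labels = 2 × 4 = 8.
Actual frame index = 7532 − 8 = 7524.

7524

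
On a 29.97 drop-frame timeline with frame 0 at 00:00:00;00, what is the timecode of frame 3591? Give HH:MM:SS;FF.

Ten DF minutes hold 17982 frames, so frame 3591 lies in block 0 (frames 0–17981) with 3591 frames into that block.
The block's first minute is 1800 frames and the rest 1798 each; 3591 frames reaches minute 1, so 0 × 18 + 1 × 2 = 2 labels have been skipped so far.
Adding those back, label number 3591 + 2 = 3593 at 30 labels/s is 119 s + 23 f = 0 h 1 min 59 s frame 23, i.e. 00:01:59;23.

00:01:59;23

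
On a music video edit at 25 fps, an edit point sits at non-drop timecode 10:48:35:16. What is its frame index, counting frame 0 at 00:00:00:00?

Total seconds to the label: (10 × 3600 + 48 × 60 + 35) = 38915.
Frame index = 38915 × 25 + 16 = 972891.

972891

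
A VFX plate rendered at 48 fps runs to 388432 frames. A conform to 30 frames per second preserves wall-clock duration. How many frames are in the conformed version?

242770 frames

Target frames = source frames × (target rate / source rate) = 388432 × (30)/(48) = 388432 × 5/8 = 242770.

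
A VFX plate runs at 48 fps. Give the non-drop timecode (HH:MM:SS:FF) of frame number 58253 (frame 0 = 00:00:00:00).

00:20:13:29

58253 ÷ 48 = 1213 full seconds, remainder 29 frames.
1213 s = 0 h 20 min 13 s.
Timecode: 00:20:13:29.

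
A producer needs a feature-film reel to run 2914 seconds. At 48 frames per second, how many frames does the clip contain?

139872 frames

Frames = 2914 × 48 = 139872.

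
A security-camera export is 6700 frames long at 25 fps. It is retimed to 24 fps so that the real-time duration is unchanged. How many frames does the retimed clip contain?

Target frames = source frames × (target rate / source rate) = 6700 × (24)/(25) = 6700 × 24/25 = 6432.

6432 frames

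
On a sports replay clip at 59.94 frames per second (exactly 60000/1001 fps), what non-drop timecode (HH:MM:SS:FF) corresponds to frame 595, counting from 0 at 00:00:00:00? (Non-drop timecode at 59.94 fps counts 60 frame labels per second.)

00:00:09:55

595 ÷ 60 = 9 full seconds, remainder 55 frames.
9 s = 0 h 0 min 9 s.
Timecode: 00:00:09:55.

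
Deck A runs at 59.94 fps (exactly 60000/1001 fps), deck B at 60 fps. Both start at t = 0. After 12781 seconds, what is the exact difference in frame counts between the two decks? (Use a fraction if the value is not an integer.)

A emits 60000/1001 × 12781 = 766860000/1001 frames; B emits 60 × 12781 = 766860.
Difference = 766860/1001 frames (≈ 766.0939); B is ahead of A.

766860/1001 frames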